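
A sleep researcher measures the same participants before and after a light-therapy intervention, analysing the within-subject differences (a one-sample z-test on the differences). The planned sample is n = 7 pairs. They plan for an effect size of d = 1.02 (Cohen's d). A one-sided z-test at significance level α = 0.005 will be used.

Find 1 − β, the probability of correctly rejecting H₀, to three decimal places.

Noncentrality parameter: λ = d·√n = 1.02 × √7 = 2.6987
Critical value for a one-sided test at α = 0.005: z_α = 2.576.
Power = P(Z > 2.576 − λ) = Φ(0.123) = 0.5489.

Power ≈ 0.549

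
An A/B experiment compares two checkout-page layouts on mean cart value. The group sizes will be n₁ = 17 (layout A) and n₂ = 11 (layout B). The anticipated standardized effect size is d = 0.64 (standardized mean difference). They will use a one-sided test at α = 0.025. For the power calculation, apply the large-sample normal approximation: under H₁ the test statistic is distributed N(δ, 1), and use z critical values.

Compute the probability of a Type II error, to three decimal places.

Noncentrality parameter: λ = d / √(1/n₁ + 1/n₂) = 0.64 / √(1/17 + 1/11) = 1.6539
One-sided α = 0.025 → critical value z_{0.025} = 1.960.
Power = Φ(λ − 1.960) = Φ(-0.306) = 0.3798.
Type II error: β = 1 − power = 1 − 0.3798 = 0.6202.

β ≈ 0.620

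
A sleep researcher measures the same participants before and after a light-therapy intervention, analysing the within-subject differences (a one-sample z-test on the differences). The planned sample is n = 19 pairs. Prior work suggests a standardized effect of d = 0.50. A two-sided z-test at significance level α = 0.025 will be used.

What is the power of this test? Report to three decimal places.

Power ≈ 0.475

Noncentrality parameter: δ = d·√n = 0.50 × √19 = 2.1794
Two-sided α = 0.025 → critical value z_{0.0125} = 2.241.
Power = Φ(δ − 2.241) + Φ(−δ − 2.241) = Φ(-0.062) + Φ(-4.421) = 0.4753 + 0.0000 = 0.4753.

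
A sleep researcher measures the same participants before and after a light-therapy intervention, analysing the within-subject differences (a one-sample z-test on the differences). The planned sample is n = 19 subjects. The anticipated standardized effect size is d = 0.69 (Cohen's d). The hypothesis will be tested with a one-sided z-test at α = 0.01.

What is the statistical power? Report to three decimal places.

Power ≈ 0.752

Noncentrality parameter: λ = d·√n = 0.69 × √19 = 3.0076
One-sided α = 0.01 → critical value z_{0.01} = 2.326.
Power = P(Z > 2.326 − λ) = Φ(0.681) = 0.7522.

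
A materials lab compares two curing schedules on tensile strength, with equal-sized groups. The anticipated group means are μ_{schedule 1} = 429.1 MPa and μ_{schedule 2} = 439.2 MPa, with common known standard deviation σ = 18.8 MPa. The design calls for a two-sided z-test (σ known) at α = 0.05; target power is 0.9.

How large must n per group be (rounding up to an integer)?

n = 73 per group

Standardized effect: d = |μ_{schedule 1} − μ_{schedule 2}| / σ = |429.1 − 439.2| / 18.8 = 0.5372
Set Φ(δ − 1.960) = 0.9; then δ − 1.960 = Φ⁻¹(0.9) = 1.282, giving δ = 3.242.
(Ignoring the negligible lower-tail rejection probability gives the usual closed-form inversion.)
δ = d·√(n/2) ⇒ n = 2(δ/d)² = 2 × (3.242 / 0.5372)² = 72.81.
Rounding up, n = 73 per group.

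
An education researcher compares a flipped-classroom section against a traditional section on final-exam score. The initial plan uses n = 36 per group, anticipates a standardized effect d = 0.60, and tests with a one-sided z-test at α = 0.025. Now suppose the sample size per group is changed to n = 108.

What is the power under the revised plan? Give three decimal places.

With n = 108 per group: δ = d·√(n/2) = 0.60 × √(108/2) = 4.4091. Critical value z_{0.025} = 1.960.
Revised power = Φ(δ − 1.960) = Φ(2.449) = 0.9928.

Power ≈ 0.993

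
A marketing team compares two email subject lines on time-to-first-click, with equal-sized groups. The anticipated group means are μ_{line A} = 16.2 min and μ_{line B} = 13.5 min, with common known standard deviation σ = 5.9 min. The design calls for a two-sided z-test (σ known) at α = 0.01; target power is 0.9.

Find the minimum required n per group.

Standardized effect: d = |μ_{line A} − μ_{line B}| / σ = |16.2 − 13.5| / 5.9 = 0.4576
For power 0.9 need Φ(δ − z_{0.005}) = 0.9, so δ = z_{0.005} + z_{0.10} = 2.576 + 1.282 = 3.857.
(For δ > 0 the lower-tail rejection region contributes negligibly to power, so the one-term inversion is standard.)
δ = d·√(n/2) ⇒ n = 2(δ/d)² = 2 × (3.857 / 0.4576)² = 142.10.
Round up to the next whole unit.

n = 143 per group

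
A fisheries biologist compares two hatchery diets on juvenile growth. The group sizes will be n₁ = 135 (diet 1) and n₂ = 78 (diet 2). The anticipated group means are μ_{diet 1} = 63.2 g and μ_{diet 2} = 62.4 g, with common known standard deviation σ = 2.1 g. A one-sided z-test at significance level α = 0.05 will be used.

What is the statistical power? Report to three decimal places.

Power ≈ 0.849

Standardized effect: d = |μ_{diet 1} − μ_{diet 2}| / σ = |63.2 − 62.4| / 2.1 = 0.3810
Noncentrality parameter: δ = d / √(1/n₁ + 1/n₂) = 0.3810 / √(1/135 + 1/78) = 2.6785
Critical value for a one-sided test at α = 0.05: z_α = 1.645.
Power = P(Z > 1.645 − δ) = Φ(1.034) = 0.8494.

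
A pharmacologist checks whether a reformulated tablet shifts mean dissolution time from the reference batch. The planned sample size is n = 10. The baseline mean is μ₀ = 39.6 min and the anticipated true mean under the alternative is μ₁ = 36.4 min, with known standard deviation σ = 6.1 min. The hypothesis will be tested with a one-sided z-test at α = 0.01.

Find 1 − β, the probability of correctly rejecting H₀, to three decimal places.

Power ≈ 0.252

Standardized effect: d = |μ₁ − μ₀| / σ = |36.4 − 39.6| / 6.1 = 0.5246
Noncentrality parameter: δ = d·√n = 0.5246 × √10 = 1.6589
Critical value for a one-sided test at α = 0.01: z_α = 2.326.
Power = Φ(δ − 2.326) = Φ(-0.667) = 0.2522.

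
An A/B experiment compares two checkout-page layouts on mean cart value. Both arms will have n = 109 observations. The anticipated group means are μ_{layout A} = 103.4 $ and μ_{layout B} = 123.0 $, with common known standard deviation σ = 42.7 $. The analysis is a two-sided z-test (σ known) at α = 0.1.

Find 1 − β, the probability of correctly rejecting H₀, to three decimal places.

Power ≈ 0.959

Standardized effect: d = |μ_{layout A} − μ_{layout B}| / σ = |103.4 − 123.0| / 42.7 = 0.4590
Noncentrality parameter: δ = d·√(n/2) = 0.4590 × √(109/2) = 3.3886
Two-sided α = 0.1 → critical value z_{0.05} = 1.645.
Power = Φ(δ − 1.645) + Φ(−δ − 1.645) = Φ(1.744) + Φ(-5.034) = 0.9594 + 0.0000 = 0.9594.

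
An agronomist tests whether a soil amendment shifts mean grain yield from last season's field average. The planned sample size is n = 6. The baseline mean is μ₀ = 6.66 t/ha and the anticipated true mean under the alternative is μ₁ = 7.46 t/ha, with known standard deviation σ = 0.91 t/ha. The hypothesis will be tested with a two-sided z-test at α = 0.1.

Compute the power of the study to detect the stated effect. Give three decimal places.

Power ≈ 0.695

Standardized effect: d = |μ₁ − μ₀| / σ = |7.46 − 6.66| / 0.91 = 0.8791
Noncentrality parameter: δ = d·√n = 0.8791 × √6 = 2.1534
Two-sided α = 0.1 → critical value z_{0.05} = 1.645.
Power = Φ(δ − 1.645) + Φ(−δ − 1.645) = Φ(0.509) + Φ(-3.798) = 0.6945 + 0.0001 = 0.6945.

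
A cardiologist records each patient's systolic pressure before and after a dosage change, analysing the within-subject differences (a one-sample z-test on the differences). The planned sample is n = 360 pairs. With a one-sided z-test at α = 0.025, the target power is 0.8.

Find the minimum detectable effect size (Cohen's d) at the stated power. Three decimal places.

d ≈ 0.148

Need Φ(δ − 1.960) = 0.8, so δ = 1.960 + 0.842 = 2.802.
δ = d·√n ⇒ d = δ/√n = 2.802/√360 = 0.1477.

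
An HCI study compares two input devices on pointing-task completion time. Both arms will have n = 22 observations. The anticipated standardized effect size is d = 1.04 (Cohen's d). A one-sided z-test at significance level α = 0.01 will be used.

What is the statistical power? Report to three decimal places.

Noncentrality parameter: δ = d·√(n/2) = 1.04 × √(22/2) = 3.4493
One-sided α = 0.01 → critical value z_{0.01} = 2.326.
Power = Φ(δ − 2.326) = Φ(1.123) = 0.8693.

Power ≈ 0.869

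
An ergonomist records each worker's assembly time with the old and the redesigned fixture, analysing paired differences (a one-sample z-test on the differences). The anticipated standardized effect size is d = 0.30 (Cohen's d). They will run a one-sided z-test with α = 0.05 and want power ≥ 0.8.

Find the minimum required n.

Set Φ(δ − 1.645) = 0.8; then δ − 1.645 = Φ⁻¹(0.8) = 0.842, giving δ = 2.486.
δ = d·√n ⇒ n = (δ/d)² = (2.486 / 0.30)² = 68.70.
Round up to the next whole unit.

n = 69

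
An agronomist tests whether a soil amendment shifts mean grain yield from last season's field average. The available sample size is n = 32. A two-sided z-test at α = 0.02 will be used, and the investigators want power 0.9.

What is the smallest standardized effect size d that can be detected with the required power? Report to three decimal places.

Required noncentrality: δ = z_{0.01} + z_{0.10} = 2.326 + 1.282 = 3.608.
(Lower-tail contribution to power is negligible for δ > 0.)
δ = d·√n ⇒ d = δ/√n = 3.608/√32 = 0.6378.

d ≈ 0.638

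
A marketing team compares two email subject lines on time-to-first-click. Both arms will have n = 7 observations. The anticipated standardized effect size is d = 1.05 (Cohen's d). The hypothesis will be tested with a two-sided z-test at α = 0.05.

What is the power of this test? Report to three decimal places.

Noncentrality parameter: δ = d·√(n/2) = 1.05 × √(7/2) = 1.9644
Critical value for a two-sided test at α = 0.05: z_{α/2} = 1.960.
Power = Φ(δ − 1.960) + Φ(−δ − 1.960) = Φ(0.004) + Φ(-3.924) = 0.5018 + 0.0000 = 0.5018.

Power ≈ 0.502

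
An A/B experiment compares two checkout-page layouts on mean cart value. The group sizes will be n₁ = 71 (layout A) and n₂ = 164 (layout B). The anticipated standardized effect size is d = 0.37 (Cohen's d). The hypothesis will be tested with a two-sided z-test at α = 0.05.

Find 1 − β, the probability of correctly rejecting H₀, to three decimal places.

Noncentrality parameter: δ = d / √(1/n₁ + 1/n₂) = 0.37 / √(1/71 + 1/164) = 2.6045
Critical value for a two-sided test at α = 0.05: z_{α/2} = 1.960.
Power = Φ(δ − 1.960) + Φ(−δ − 1.960) = Φ(0.645) + Φ(-4.564) = 0.7404 + 0.0000 = 0.7404.

Power ≈ 0.740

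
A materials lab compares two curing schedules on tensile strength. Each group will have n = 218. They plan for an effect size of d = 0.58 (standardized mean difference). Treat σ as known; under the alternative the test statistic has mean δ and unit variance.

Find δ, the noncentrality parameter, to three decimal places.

δ ≈ 6.055

δ = d·√(n/2) = 0.58 × √(218/2) = 6.0554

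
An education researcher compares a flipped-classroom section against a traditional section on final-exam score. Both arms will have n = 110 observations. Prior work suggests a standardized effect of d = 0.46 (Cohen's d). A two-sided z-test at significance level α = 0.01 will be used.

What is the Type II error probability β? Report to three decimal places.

β ≈ 0.202

Noncentrality parameter: δ = d·√(n/2) = 0.46 × √(110/2) = 3.4115
Critical value for a two-sided test at α = 0.01: z_{α/2} = 2.576.
Power = Φ(δ − 2.576) + Φ(−δ − 2.576) = Φ(0.836) + Φ(-5.987) = 0.7983 + 0.0000 = 0.7983.
Type II error: β = 1 − power = 1 − 0.7983 = 0.2017.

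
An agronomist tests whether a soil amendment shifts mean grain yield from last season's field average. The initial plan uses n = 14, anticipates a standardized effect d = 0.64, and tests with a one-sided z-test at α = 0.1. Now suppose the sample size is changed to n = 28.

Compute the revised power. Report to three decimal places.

With n = 28: δ = d·√n = 0.64 × √28 = 3.3866. Critical value z_{0.1} = 1.282.
Revised power = Φ(δ − 1.282) = Φ(2.105) = 0.9824.

Power ≈ 0.982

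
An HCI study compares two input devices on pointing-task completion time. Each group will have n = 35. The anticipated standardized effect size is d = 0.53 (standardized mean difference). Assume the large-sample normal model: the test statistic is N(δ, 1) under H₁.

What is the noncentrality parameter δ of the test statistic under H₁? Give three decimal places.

δ ≈ 2.217

δ = d·√(n/2) = 0.53 × √(35/2) = 2.2171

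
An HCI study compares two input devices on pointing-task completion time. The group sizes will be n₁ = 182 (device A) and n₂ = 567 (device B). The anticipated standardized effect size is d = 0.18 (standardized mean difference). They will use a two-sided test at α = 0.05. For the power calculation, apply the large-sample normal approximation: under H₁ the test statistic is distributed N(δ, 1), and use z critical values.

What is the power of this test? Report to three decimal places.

Noncentrality parameter: λ = d / √(1/n₁ + 1/n₂) = 0.18 / √(1/182 + 1/567) = 2.1128
Critical value for a two-sided test at α = 0.05: z_{α/2} = 1.960.
Power = Φ(λ − 1.960) + Φ(−λ − 1.960) = Φ(0.153) + Φ(-4.073) = 0.5607 + 0.0000 = 0.5608.

Power ≈ 0.561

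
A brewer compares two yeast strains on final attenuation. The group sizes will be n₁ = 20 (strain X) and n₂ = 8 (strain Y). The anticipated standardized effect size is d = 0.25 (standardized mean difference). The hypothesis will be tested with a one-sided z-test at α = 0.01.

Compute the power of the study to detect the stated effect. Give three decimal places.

Power ≈ 0.042

Noncentrality parameter: δ = d / √(1/n₁ + 1/n₂) = 0.25 / √(1/20 + 1/8) = 0.5976
Critical value for a one-sided test at α = 0.01: z_α = 2.326.
Power = Φ(δ − 2.326) = Φ(-1.729) = 0.0419.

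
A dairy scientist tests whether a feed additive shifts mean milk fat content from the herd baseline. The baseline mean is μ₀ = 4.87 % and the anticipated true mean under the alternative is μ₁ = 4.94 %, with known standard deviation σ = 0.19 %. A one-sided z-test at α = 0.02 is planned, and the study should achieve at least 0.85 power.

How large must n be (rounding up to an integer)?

Standardized effect: d = |μ₁ − μ₀| / σ = |4.94 − 4.87| / 0.19 = 0.3684
For power 0.85 need Φ(δ − z_{0.02}) = 0.85, so δ = z_{0.02} + z_{0.15} = 2.054 + 1.036 = 3.090.
δ = d·√n ⇒ n = (δ/d)² = (3.090 / 0.3684)² = 70.35.
Rounding up, n = 71.

n = 71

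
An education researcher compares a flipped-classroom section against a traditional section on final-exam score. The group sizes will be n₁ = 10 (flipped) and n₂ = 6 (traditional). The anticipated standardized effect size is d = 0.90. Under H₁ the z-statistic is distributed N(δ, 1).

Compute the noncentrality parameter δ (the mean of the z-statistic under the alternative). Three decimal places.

The noncentrality parameter scales effect size by the design's sample-size factor: δ = d / √(1/n₁ + 1/n₂) = 0.90 / √(1/10 + 1/6) = 1.7428

δ ≈ 1.743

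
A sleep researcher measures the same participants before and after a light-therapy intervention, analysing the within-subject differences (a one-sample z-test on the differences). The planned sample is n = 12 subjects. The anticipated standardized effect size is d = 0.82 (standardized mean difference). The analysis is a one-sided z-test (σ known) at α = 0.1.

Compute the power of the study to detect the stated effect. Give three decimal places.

Noncentrality parameter: δ = d·√n = 0.82 × √12 = 2.8406
Critical value for a one-sided test at α = 0.1: z_α = 1.282.
Power = P(Z > 1.282 − δ) = Φ(1.559) = 0.9405.

Power ≈ 0.941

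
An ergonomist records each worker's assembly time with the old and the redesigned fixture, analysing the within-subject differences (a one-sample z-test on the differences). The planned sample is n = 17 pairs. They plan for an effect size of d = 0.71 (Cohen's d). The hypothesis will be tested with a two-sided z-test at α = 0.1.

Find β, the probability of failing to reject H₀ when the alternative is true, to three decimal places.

β ≈ 0.100

Noncentrality parameter: δ = d·√n = 0.71 × √17 = 2.9274
Critical value for a two-sided test at α = 0.1: z_{α/2} = 1.645.
Power = Φ(δ − 1.645) + Φ(−δ − 1.645) = Φ(1.283) + Φ(-4.572) = 0.9002 + 0.0000 = 0.9002.
Type II error: β = 1 − power = 1 − 0.9002 = 0.0998.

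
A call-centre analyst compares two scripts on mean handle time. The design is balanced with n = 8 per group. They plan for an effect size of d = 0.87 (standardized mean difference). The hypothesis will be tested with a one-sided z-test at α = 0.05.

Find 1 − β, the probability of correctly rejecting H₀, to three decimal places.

Noncentrality parameter: δ = d·√(n/2) = 0.87 × √(8/2) = 1.7400
One-sided α = 0.05 → critical value z_{0.05} = 1.645.
Power = Φ(δ − 1.645) = Φ(0.095) = 0.5379.

Power ≈ 0.538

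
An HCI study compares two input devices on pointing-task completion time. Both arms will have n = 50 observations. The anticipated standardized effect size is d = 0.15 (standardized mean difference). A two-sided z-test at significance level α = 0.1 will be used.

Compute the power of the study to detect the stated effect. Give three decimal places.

Noncentrality parameter: δ = d·√(n/2) = 0.15 × √(50/2) = 0.7500
Two-sided α = 0.1 → critical value z_{0.05} = 1.645.
Power = Φ(δ − 1.645) + Φ(−δ − 1.645) = Φ(-0.895) + Φ(-2.395) = 0.1854 + 0.0083 = 0.1937.

Power ≈ 0.194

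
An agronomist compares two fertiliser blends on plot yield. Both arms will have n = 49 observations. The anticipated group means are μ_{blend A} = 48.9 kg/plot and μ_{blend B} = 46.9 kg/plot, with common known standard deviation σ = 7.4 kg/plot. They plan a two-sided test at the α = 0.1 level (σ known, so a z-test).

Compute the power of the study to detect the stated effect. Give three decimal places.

Standardized effect: d = |μ_{blend A} − μ_{blend B}| / σ = |48.9 − 46.9| / 7.4 = 0.2703
Noncentrality parameter: δ = d·√(n/2) = 0.2703 × √(49/2) = 1.3378
Two-sided α = 0.1 → critical value z_{0.05} = 1.645.
Power = Φ(δ − 1.645) + Φ(−δ − 1.645) = Φ(-0.307) + Φ(-2.983) = 0.3794 + 0.0014 = 0.3808.

Power ≈ 0.381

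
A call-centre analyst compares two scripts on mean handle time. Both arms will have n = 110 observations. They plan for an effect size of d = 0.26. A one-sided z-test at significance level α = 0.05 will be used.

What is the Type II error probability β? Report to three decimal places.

Noncentrality parameter: δ = d·√(n/2) = 0.26 × √(110/2) = 1.9282
Critical value for a one-sided test at α = 0.05: z_α = 1.645.
Power = Φ(δ − 1.645) = Φ(0.283) = 0.6115.
Type II error: β = 1 − power = 1 − 0.6115 = 0.3885.

β ≈ 0.388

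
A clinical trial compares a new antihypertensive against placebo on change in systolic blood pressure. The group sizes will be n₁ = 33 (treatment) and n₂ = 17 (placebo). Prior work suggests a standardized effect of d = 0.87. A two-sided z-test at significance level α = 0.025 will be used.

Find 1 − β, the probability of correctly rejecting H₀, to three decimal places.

Noncentrality parameter: δ = d / √(1/n₁ + 1/n₂) = 0.87 / √(1/33 + 1/17) = 2.9142
Two-sided α = 0.025 → critical value z_{0.0125} = 2.241.
Power = Φ(δ − 2.241) + Φ(−δ − 2.241) = Φ(0.673) + Φ(-5.156) = 0.7495 + 0.0000 = 0.7495.

Power ≈ 0.749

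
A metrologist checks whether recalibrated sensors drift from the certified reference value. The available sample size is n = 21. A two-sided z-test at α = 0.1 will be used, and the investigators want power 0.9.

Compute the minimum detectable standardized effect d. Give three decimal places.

d ≈ 0.639

Need Φ(δ − 1.645) = 0.9, so δ = 1.645 + 1.282 = 2.926.
(The second rejection-region term Φ(−δ − z_{α/2}) is negligible and dropped.)
δ = d·√n ⇒ d = δ/√n = 2.926/√21 = 0.6386.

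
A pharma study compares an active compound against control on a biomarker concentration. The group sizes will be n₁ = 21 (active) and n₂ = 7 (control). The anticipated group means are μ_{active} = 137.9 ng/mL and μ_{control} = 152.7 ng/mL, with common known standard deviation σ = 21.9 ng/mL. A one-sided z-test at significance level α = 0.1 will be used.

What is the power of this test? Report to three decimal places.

Standardized effect: d = |μ_{active} − μ_{control}| / σ = |137.9 − 152.7| / 21.9 = 0.6758
Noncentrality parameter: δ = d / √(1/n₁ + 1/n₂) = 0.6758 / √(1/21 + 1/7) = 1.5485
Critical value for a one-sided test at α = 0.1: z_α = 1.282.
Power = Φ(δ − 1.282) = Φ(0.267) = 0.6052.

Power ≈ 0.605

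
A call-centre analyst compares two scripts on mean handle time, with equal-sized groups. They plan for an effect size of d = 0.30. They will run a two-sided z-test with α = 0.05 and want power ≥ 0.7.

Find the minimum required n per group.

n = 138 per group

For power 0.7 need Φ(δ − z_{0.025}) = 0.7, so δ = z_{0.025} + z_{0.30} = 1.960 + 0.524 = 2.484.
(The Φ(−δ − z_{α/2}) term is vanishingly small for δ > 0 and is dropped in the standard sample-size formula.)
δ = d·√(n/2) ⇒ n = 2(δ/d)² = 2 × (2.484 / 0.30)² = 137.16.
Round up to the next whole unit.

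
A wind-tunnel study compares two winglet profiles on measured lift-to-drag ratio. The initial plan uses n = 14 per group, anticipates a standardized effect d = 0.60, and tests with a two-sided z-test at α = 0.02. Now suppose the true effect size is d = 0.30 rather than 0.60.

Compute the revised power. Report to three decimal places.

With d = 0.30: δ = d·√(n/2) = 0.30 × √(14/2) = 0.7937. Critical value z_{0.01} = 2.326.
Revised power = Φ(δ − 2.326) + Φ(−δ − 2.326) = Φ(-1.533) + Φ(-3.120) = 0.0627 + 0.0009 = 0.0636.

Power ≈ 0.064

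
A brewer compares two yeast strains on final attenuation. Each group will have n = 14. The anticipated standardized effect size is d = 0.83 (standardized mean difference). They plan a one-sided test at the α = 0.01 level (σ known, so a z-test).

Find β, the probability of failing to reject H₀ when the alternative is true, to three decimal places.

β ≈ 0.552

Noncentrality parameter: λ = d·√(n/2) = 0.83 × √(14/2) = 2.1960
One-sided α = 0.01 → critical value z_{0.01} = 2.326.
Power = P(Z > 2.326 − λ) = Φ(-0.130) = 0.4481.
Type II error: β = 1 − power = 1 − 0.4481 = 0.5519.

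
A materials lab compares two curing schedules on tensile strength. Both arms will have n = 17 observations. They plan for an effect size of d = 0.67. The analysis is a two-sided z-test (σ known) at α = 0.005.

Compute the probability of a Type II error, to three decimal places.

Noncentrality parameter: δ = d·√(n/2) = 0.67 × √(17/2) = 1.9534
Critical value for a two-sided test at α = 0.005: z_{α/2} = 2.807.
Power = Φ(δ − 2.807) + Φ(−δ − 2.807) = Φ(-0.854) + Φ(-4.760) = 0.1966 + 0.0000 = 0.1966.
Type II error: β = 1 − power = 1 − 0.1966 = 0.8034.

β ≈ 0.803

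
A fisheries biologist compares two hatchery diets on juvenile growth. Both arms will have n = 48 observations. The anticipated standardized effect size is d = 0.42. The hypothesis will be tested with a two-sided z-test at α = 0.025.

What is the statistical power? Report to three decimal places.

Noncentrality parameter: λ = d·√(n/2) = 0.42 × √(48/2) = 2.0576
Two-sided α = 0.025 → critical value z_{0.0125} = 2.241.
Power = Φ(λ − 2.241) + Φ(−λ − 2.241) = Φ(-0.184) + Φ(-4.299) = 0.4271 + 0.0000 = 0.4271.

Power ≈ 0.427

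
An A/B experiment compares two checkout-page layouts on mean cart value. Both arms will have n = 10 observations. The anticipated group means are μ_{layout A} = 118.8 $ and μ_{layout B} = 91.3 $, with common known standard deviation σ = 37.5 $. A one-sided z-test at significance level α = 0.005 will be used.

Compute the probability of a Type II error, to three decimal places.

β ≈ 0.825

Standardized effect: d = |μ_{layout A} − μ_{layout B}| / σ = |118.8 − 91.3| / 37.5 = 0.7333
Noncentrality parameter: δ = d·√(n/2) = 0.7333 × √(10/2) = 1.6398
One-sided α = 0.005 → critical value z_{0.005} = 2.576.
Power = P(Z > 2.576 − δ) = Φ(-0.936) = 0.1746.
Type II error: β = 1 − power = 1 − 0.1746 = 0.8254.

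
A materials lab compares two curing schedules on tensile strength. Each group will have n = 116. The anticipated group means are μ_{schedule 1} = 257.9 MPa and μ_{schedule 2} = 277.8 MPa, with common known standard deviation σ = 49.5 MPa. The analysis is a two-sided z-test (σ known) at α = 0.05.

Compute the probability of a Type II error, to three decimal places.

Standardized effect: d = |μ_{schedule 1} − μ_{schedule 2}| / σ = |257.9 − 277.8| / 49.5 = 0.4020
Noncentrality parameter: λ = d·√(n/2) = 0.4020 × √(116/2) = 3.0617
Critical value for a two-sided test at α = 0.05: z_{α/2} = 1.960.
Power = Φ(λ − 1.960) + Φ(−λ − 1.960) = Φ(1.102) + Φ(-5.022) = 0.8647 + 0.0000 = 0.8647.
Type II error: β = 1 − power = 1 − 0.8647 = 0.1353.

β ≈ 0.135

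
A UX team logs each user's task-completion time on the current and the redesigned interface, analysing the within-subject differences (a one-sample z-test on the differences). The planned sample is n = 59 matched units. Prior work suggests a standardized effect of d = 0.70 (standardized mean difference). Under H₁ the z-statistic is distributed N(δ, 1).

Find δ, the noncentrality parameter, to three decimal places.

δ ≈ 5.377

δ = d·√n = 0.70 × √59 = 5.3768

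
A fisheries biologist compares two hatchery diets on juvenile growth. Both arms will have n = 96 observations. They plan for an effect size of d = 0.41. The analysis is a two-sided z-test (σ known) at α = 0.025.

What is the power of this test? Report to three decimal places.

Noncentrality parameter: λ = d·√(n/2) = 0.41 × √(96/2) = 2.8406
Critical value for a two-sided test at α = 0.025: z_{α/2} = 2.241.
Power = Φ(λ − 2.241) + Φ(−λ − 2.241) = Φ(0.599) + Φ(-5.082) = 0.7255 + 0.0000 = 0.7255.

Power ≈ 0.725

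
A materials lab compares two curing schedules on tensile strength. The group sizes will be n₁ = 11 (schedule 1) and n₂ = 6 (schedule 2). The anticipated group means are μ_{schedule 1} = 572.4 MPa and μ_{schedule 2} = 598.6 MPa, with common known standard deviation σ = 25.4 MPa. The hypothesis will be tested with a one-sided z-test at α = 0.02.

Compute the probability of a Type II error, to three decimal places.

Standardized effect: d = |μ_{schedule 1} − μ_{schedule 2}| / σ = |572.4 − 598.6| / 25.4 = 1.0315
Noncentrality parameter: δ = d / √(1/n₁ + 1/n₂) = 1.0315 / √(1/11 + 1/6) = 2.0324
One-sided α = 0.02 → critical value z_{0.02} = 2.054.
Power = Φ(δ − 2.054) = Φ(-0.021) = 0.4915.
Type II error: β = 1 − power = 1 − 0.4915 = 0.5085.

β ≈ 0.509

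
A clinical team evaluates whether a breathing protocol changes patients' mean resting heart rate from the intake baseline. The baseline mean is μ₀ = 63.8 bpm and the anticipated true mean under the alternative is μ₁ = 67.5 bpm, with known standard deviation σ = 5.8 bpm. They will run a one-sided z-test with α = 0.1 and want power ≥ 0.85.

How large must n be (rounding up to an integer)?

n = 14

Standardized effect: d = |μ₁ − μ₀| / σ = |67.5 − 63.8| / 5.8 = 0.6379
Set Φ(δ − 1.282) = 0.85; then δ − 1.282 = Φ⁻¹(0.85) = 1.036, giving δ = 2.318.
δ = d·√n ⇒ n = (δ/d)² = (2.318 / 0.6379)² = 13.20.
Round up to the next whole unit.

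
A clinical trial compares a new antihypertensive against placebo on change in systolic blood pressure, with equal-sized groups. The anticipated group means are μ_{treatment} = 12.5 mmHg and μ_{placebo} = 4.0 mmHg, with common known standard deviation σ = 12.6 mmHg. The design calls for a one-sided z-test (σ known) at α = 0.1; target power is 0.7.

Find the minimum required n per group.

Standardized effect: d = |μ_{treatment} − μ_{placebo}| / σ = |12.5 − 4.0| / 12.6 = 0.6746
Set Φ(δ − 1.282) = 0.7; then δ − 1.282 = Φ⁻¹(0.7) = 0.524, giving δ = 1.806.
δ = d·√(n/2) ⇒ n = 2(δ/d)² = 2 × (1.806 / 0.6746)² = 14.33.
Round up to the next whole unit.

n = 15 per group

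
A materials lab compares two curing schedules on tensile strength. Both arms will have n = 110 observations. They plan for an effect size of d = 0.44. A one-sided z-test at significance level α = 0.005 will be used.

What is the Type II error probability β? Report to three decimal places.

β ≈ 0.246

Noncentrality parameter: δ = d·√(n/2) = 0.44 × √(110/2) = 3.2631
One-sided α = 0.005 → critical value z_{0.005} = 2.576.
Power = P(Z > 2.576 − δ) = Φ(0.687) = 0.7541.
Type II error: β = 1 − power = 1 − 0.7541 = 0.2459.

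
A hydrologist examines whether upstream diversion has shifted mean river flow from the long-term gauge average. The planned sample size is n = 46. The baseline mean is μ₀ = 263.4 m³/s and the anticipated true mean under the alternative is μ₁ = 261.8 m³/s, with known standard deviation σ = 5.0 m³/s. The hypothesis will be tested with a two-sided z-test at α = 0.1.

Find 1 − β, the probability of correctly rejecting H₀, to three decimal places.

Standardized effect: d = |μ₁ − μ₀| / σ = |261.8 − 263.4| / 5.0 = 0.3200
Noncentrality parameter: λ = d·√n = 0.3200 × √46 = 2.1703
Two-sided α = 0.1 → critical value z_{0.05} = 1.645.
Power = Φ(λ − 1.645) + Φ(−λ − 1.645) = Φ(0.525) + Φ(-3.815) = 0.7004 + 0.0001 = 0.7004.

Power ≈ 0.700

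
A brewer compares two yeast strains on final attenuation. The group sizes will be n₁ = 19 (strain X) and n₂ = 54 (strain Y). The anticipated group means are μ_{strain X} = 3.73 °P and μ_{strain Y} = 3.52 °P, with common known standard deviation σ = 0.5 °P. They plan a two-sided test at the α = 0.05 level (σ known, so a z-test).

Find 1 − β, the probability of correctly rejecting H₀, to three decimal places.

Standardized effect: d = |μ_{strain X} − μ_{strain Y}| / σ = |3.73 − 3.52| / 0.5 = 0.4200
Noncentrality parameter: δ = d / √(1/n₁ + 1/n₂) = 0.4200 / √(1/19 + 1/54) = 1.5746
Critical value for a two-sided test at α = 0.05: z_{α/2} = 1.960.
Power = Φ(δ − 1.960) + Φ(−δ − 1.960) = Φ(-0.385) + Φ(-3.535) = 0.3500 + 0.0002 = 0.3502.

Power ≈ 0.350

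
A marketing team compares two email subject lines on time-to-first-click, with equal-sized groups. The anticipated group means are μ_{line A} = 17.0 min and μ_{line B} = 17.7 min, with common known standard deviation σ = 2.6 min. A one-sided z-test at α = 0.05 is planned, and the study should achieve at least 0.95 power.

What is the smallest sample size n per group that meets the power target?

Standardized effect: d = |μ_{line A} − μ_{line B}| / σ = |17.0 − 17.7| / 2.6 = 0.2692
Set Φ(δ − 1.645) = 0.95; then δ − 1.645 = Φ⁻¹(0.95) = 1.645, giving δ = 3.290.
δ = d·√(n/2) ⇒ n = 2(δ/d)² = 2 × (3.290 / 0.2692)² = 298.60.
Round up to the next whole unit.

n = 299 per group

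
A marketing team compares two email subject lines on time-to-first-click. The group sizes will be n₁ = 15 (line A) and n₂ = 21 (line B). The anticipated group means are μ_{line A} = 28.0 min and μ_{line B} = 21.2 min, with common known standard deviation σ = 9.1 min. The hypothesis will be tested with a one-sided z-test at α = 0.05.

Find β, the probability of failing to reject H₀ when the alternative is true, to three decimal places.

β ≈ 0.286

Standardized effect: d = |μ_{line A} − μ_{line B}| / σ = |28.0 − 21.2| / 9.1 = 0.7473
Noncentrality parameter: δ = d / √(1/n₁ + 1/n₂) = 0.7473 / √(1/15 + 1/21) = 2.2104
One-sided α = 0.05 → critical value z_{0.05} = 1.645.
Power = Φ(δ − 1.645) = Φ(0.566) = 0.7142.
Type II error: β = 1 − power = 1 − 0.7142 = 0.2858.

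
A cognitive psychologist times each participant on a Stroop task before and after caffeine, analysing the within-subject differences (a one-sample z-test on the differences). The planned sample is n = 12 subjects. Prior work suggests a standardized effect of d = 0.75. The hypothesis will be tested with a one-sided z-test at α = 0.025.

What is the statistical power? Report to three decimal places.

Power ≈ 0.738

Noncentrality parameter: δ = d·√n = 0.75 × √12 = 2.5981
Critical value for a one-sided test at α = 0.025: z_α = 1.960.
Power = P(Z > 1.960 − δ) = Φ(0.638) = 0.7383.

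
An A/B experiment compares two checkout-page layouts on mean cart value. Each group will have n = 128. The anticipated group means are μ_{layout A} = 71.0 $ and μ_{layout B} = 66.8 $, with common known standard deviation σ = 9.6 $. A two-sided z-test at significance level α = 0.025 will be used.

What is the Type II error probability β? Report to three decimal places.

Standardized effect: d = |μ_{layout A} − μ_{layout B}| / σ = |71.0 − 66.8| / 9.6 = 0.4375
Noncentrality parameter: δ = d·√(n/2) = 0.4375 × √(128/2) = 3.5000
Critical value for a two-sided test at α = 0.025: z_{α/2} = 2.241.
Power = Φ(δ − 2.241) + Φ(−δ − 2.241) = Φ(1.259) + Φ(-5.741) = 0.8959 + 0.0000 = 0.8959.
Type II error: β = 1 − power = 1 − 0.8959 = 0.1041.

β ≈ 0.104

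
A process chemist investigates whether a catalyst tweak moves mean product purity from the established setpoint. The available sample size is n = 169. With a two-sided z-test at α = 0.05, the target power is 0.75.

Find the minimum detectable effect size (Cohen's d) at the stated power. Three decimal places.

d ≈ 0.203

Required noncentrality: δ = z_{0.025} + z_{0.25} = 1.960 + 0.674 = 2.634.
(Lower-tail contribution to power is negligible for δ > 0.)
δ = d·√n ⇒ d = δ/√n = 2.634/√169 = 0.2027.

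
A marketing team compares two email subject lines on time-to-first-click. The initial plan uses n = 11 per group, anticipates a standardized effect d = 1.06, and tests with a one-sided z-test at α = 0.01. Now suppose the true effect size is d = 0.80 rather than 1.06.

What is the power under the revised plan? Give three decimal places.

With d = 0.80: δ = d·√(n/2) = 0.80 × √(11/2) = 1.8762. Critical value z_{0.01} = 2.326.
Revised power = P(Z > 2.326 − δ) = Φ(-0.450) = 0.3263.

Power ≈ 0.326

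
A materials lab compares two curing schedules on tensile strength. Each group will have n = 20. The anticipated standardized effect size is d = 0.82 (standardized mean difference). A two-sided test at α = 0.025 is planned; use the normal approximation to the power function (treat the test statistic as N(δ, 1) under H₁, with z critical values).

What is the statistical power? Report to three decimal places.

Power ≈ 0.637

Noncentrality parameter: λ = d·√(n/2) = 0.82 × √(20/2) = 2.5931
Critical value for a two-sided test at α = 0.025: z_{α/2} = 2.241.
Power = Φ(λ − 2.241) + Φ(−λ − 2.241) = Φ(0.352) + Φ(-4.834) = 0.6375 + 0.0000 = 0.6375.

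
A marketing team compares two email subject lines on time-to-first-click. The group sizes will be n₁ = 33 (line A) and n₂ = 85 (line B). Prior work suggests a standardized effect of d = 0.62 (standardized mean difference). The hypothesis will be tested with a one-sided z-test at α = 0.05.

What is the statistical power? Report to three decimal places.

Power ≈ 0.916

Noncentrality parameter: δ = d / √(1/n₁ + 1/n₂) = 0.62 / √(1/33 + 1/85) = 3.0229
One-sided α = 0.05 → critical value z_{0.05} = 1.645.
Power = P(Z > 1.645 − δ) = Φ(1.378) = 0.9159.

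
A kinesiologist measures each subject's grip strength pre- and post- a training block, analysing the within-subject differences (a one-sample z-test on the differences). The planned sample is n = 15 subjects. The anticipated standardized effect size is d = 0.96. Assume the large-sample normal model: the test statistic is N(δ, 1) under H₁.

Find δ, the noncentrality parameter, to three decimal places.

δ = d·√n = 0.96 × √15 = 3.7181

δ ≈ 3.718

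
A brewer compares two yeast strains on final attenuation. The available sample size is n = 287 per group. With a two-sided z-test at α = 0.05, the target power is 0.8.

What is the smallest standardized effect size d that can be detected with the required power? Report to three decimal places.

d ≈ 0.234

Required noncentrality: δ = z_{0.025} + z_{0.20} = 1.960 + 0.842 = 2.802.
(Lower-tail contribution to power is negligible for δ > 0.)
δ = d·√(n/2) ⇒ d = δ/√(n/2) = 2.802/√(287/2) = 0.2339.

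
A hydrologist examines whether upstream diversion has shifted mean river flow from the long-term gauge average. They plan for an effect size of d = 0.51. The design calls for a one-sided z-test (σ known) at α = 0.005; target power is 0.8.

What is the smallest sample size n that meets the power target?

n = 45

Set Φ(δ − 2.576) = 0.8; then δ − 2.576 = Φ⁻¹(0.8) = 0.842, giving δ = 3.417.
δ = d·√n ⇒ n = (δ/d)² = (3.417 / 0.51)² = 44.90.
Rounding up, n = 45.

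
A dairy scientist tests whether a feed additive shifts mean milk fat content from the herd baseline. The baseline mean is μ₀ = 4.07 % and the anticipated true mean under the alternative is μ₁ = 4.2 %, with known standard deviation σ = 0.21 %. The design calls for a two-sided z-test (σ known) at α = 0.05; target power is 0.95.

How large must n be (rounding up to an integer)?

Standardized effect: d = |μ₁ − μ₀| / σ = |4.2 − 4.07| / 0.21 = 0.6190
Set Φ(δ − 1.960) = 0.95; then δ − 1.960 = Φ⁻¹(0.95) = 1.645, giving δ = 3.605.
(For δ > 0 the lower-tail rejection region contributes negligibly to power, so the one-term inversion is standard.)
δ = d·√n ⇒ n = (δ/d)² = (3.605 / 0.6190)² = 33.91.
Round up to the next whole unit.

n = 34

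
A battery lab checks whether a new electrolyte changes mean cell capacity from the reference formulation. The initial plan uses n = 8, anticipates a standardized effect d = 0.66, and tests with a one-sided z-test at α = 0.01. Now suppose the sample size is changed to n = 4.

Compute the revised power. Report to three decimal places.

Power ≈ 0.157

With n = 4: δ = d·√n = 0.66 × √4 = 1.3200. Critical value z_{0.01} = 2.326.
Revised power = Φ(δ − 2.326) = Φ(-1.006) = 0.1571.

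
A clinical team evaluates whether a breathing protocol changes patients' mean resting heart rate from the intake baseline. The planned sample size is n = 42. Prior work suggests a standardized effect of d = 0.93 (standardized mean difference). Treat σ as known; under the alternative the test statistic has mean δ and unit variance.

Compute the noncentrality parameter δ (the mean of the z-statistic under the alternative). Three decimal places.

δ ≈ 6.027

δ = d·√n = 0.93 × √42 = 6.0271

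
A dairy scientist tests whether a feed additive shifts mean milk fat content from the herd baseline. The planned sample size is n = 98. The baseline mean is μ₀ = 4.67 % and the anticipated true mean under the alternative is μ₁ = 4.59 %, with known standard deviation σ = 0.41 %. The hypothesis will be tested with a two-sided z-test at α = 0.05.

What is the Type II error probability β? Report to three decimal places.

β ≈ 0.511

Standardized effect: d = |μ₁ − μ₀| / σ = |4.59 − 4.67| / 0.41 = 0.1951
Noncentrality parameter: δ = d·√n = 0.1951 × √98 = 1.9316
Two-sided α = 0.05 → critical value z_{0.025} = 1.960.
Power = Φ(δ − 1.960) + Φ(−δ − 1.960) = Φ(-0.028) + Φ(-3.892) = 0.4887 + 0.0000 = 0.4887.
Type II error: β = 1 − power = 1 − 0.4887 = 0.5113.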